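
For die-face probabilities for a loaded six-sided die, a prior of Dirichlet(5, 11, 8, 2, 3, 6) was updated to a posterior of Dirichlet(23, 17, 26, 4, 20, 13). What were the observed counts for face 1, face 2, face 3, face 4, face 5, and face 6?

For a Dirichlet(α) prior with multinomial counts c, the posterior is Dirichlet(α + c) componentwise.
Counts are posterior − prior componentwise: 23−5=18, 17−11=6, 26−8=18, 4−2=2, 20−3=17, 13−6=7.

counts (18, 6, 18, 2, 17, 7)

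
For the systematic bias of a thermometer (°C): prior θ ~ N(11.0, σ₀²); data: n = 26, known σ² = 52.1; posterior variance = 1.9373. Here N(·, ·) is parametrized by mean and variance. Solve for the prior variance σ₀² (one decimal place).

σ₀² = 58.3

Posterior precision equals prior precision plus data precision: 1/σ_n² = 1/σ₀² + n/σ².
So 1/σ₀² = 1/1.9373 − 26/52.1 = 0.516182 − 0.499040 = 0.017142.
Hence σ₀² = 1/0.017142 ≈ 58.3.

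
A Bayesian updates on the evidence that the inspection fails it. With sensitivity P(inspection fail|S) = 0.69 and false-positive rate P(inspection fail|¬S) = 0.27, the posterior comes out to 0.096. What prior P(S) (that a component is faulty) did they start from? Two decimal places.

P(S) = 0.04

In odds form, posterior odds = prior odds × likelihood ratio, so prior odds = posterior odds ÷ LR.
Posterior odds = 0.096/(1−0.096) = 0.1062. LR = 0.69/0.27 = 2.5556.
Prior odds = 0.1062/2.5556 = 0.0416, so P(S) = 0.0416/(1+0.0416) ≈ 0.04.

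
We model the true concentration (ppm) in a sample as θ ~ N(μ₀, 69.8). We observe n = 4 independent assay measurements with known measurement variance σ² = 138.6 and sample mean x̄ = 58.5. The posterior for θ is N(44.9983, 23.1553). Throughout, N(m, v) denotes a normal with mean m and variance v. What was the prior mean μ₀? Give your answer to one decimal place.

μ₀ = 17.8

The posterior mean is a precision-weighted average: μ_n = (τ₀μ₀ + τ_data·x̄)/(τ₀+τ_data), with τ₀=1/σ₀² and τ_data=n/σ².
Here τ₀ = 1/69.8 = 0.014327 and τ_data = 4/138.6 = 0.028860, so τ_n = 0.043187.
Rearranging for μ₀: μ₀ = (μ_n·τ_n − τ_data·x̄)/τ₀ = (44.9983·0.043187 − 0.028860·58.5) / 0.014327 = 0.255032/0.014327 ≈ 17.8.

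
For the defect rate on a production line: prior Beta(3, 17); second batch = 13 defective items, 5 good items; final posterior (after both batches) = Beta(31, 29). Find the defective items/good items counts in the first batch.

Sequential conjugate updates are equivalent to a single update on the pooled data, so total successes = posterior α − prior α and total failures = posterior β − prior β.
Total across both batches: 31−3=28 defective items, 29−17=12 good items.
Subtract the second batch: 28−13=15 defective items and 12−5=7 good items.

15 defective items and 7 good items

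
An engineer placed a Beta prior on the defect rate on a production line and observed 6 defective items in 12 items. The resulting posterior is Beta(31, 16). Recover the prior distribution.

Under Beta–binomial conjugacy the posterior parameters are (α+s, β+f).
So α = 31 − 6 = 25 and β = 16 − 6 = 10.

Beta(25, 10)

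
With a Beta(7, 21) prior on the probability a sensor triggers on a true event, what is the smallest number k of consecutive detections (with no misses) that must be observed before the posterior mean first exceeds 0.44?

k = 10

After k detections and 0 misses the posterior is Beta(7+k, 21), with mean (7+k)/(7+21+k).
Set (7+k)/(28+k) > 0.44 and solve: k > (0.44·28 − 7)/(1 − 0.44) = 9.500.
The smallest integer exceeding 9.500 is 10.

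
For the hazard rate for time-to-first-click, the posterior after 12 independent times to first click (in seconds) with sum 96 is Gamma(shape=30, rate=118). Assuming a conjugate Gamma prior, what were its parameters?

Gamma(shape=18, rate=22)

Gamma–exponential conjugacy: posterior shape = α + n, posterior rate = β + Σtᵢ.
So α = 30 − 12 = 18 and β = 118 − 96 = 22.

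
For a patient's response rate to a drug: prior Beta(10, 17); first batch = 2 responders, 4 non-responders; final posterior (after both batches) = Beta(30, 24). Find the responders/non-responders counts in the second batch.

Sequential conjugate updates are equivalent to a single update on the pooled data, so total successes = posterior α − prior α and total failures = posterior β − prior β.
Total across both batches: 30−10=20 responders, 24−17=7 non-responders.
Subtract the first batch: 20−2=18 responders and 7−4=3 non-responders.

18 responders and 3 non-responders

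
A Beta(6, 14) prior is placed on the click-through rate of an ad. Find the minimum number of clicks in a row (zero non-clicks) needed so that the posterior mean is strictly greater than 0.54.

After k clicks and 0 non-clicks the posterior is Beta(6+k, 14), with mean (6+k)/(6+14+k).
Set (6+k)/(20+k) > 0.54 and solve: k > (0.54·20 − 6)/(1 − 0.54) = 10.435.
The smallest integer exceeding 10.435 is 11.

k = 11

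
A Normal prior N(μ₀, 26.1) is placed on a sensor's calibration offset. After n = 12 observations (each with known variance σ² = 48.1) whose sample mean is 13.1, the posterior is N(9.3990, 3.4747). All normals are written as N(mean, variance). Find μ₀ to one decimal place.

μ₀ = -14.7

The posterior mean is a precision-weighted average: μ_n = (τ₀μ₀ + τ_data·x̄)/(τ₀+τ_data), with τ₀=1/σ₀² and τ_data=n/σ².
Here τ₀ = 1/26.1 = 0.038314 and τ_data = 12/48.1 = 0.249480, so τ_n = 0.287794.
Rearranging for μ₀: μ₀ = (μ_n·τ_n − τ_data·x̄)/τ₀ = (9.3990·0.287794 − 0.249480·13.1) / 0.038314 = -0.563212/0.038314 ≈ -14.7.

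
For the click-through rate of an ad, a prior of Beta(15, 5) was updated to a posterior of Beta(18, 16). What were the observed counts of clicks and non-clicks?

3 clicks and 11 non-clicks

A Beta(α, β) prior with s successes and f failures in binomial data gives a Beta(α+s, β+f) posterior.
Match parameters: s=18−15=3, f=16−5=11.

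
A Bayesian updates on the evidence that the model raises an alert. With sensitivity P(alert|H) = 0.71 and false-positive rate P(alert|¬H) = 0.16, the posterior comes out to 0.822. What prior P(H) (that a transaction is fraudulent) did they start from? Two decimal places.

In odds form, posterior odds = prior odds × likelihood ratio, so prior odds = posterior odds ÷ LR.
Posterior odds = 0.822/(1−0.822) = 4.6180. LR = 0.71/0.16 = 4.4375.
Prior odds = 4.6180/4.4375 = 1.0407, so P(H) = 1.0407/(1+1.0407) ≈ 0.51.

P(H) = 0.51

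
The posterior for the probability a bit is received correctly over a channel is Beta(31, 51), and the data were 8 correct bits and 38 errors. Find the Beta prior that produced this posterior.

Beta(23, 13)

A Beta(a, b) prior with s successes and f failures in binomial data gives a Beta(a+s, b+f) posterior.
So a = 31 − 8 = 23 and b = 51 − 38 = 13.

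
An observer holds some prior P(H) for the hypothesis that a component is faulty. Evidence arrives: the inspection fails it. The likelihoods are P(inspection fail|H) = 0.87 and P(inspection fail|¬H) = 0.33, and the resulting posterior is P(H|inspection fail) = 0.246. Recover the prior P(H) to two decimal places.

P(H) = 0.11

Bayes' rule in odds form gives O(H|E) = O(H)·[P(E|H)/P(E|¬H)], hence O(H) = O(H|E)/LR.
Posterior odds = 0.246/(1−0.246) = 0.3263. LR = 0.87/0.33 = 2.6364.
Prior odds = 0.3263/2.6364 = 0.1238, so P(H) = 0.1238/(1+0.1238) ≈ 0.11.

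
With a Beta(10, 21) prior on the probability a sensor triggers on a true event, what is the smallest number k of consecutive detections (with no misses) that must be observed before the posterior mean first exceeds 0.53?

k = 14

After k detections and 0 misses the posterior is Beta(10+k, 21), with mean (10+k)/(10+21+k).
Set (10+k)/(31+k) > 0.53 and solve: k > (0.53·31 − 10)/(1 − 0.53) = 13.681.
The smallest integer exceeding 13.681 is 14.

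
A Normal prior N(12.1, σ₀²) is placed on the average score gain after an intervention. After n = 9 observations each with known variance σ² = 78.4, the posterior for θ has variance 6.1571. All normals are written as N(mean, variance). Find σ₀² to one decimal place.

Posterior precision equals prior precision plus data precision: 1/σ_n² = 1/σ₀² + n/σ².
So 1/σ₀² = 1/6.1571 − 9/78.4 = 0.162414 − 0.114796 = 0.047618.
Hence σ₀² = 1/0.047618 ≈ 21.0.

σ₀² = 21.0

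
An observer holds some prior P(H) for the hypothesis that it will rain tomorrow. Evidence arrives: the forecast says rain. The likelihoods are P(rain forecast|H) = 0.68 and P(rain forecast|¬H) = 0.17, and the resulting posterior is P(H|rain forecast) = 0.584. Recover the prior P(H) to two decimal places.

Bayes' rule in odds form gives O(H|E) = O(H)·[P(E|H)/P(E|¬H)], hence O(H) = O(H|E)/LR.
Posterior odds = 0.584/(1−0.584) = 1.4038. LR = 0.68/0.17 = 4.0000.
Prior odds = 1.4038/4.0000 = 0.3509, so P(H) = 0.3509/(1+0.3509) ≈ 0.26.

P(H) = 0.26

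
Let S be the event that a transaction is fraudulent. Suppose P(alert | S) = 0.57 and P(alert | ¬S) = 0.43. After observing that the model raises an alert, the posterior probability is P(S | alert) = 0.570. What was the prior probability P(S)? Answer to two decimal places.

Bayes' rule in odds form gives O(S|E) = O(S)·[P(E|S)/P(E|¬S)], hence O(S) = O(S|E)/LR.
Posterior odds = 0.570/(1−0.570) = 1.3256. LR = 0.57/0.43 = 1.3256.
Prior odds = 1.3256/1.3256 = 1.0000, so P(S) = 1.0000/(1+1.0000) ≈ 0.50.

P(S) = 0.50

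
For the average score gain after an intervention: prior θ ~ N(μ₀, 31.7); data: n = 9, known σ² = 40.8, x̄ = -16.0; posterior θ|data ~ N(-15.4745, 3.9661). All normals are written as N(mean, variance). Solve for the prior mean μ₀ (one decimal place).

μ₀ = -11.8

With known observation variance, the Normal–Normal posterior has precision τ_n = τ₀ + n/σ² and mean μ_n = (τ₀μ₀ + (n/σ²)x̄)/τ_n.
Here τ₀ = 1/31.7 = 0.031546 and τ_data = 9/40.8 = 0.220588, so τ_n = 0.252134.
Rearranging for μ₀: μ₀ = (μ_n·τ_n − τ_data·x̄)/τ₀ = (-15.4745·0.252134 − 0.220588·-16.0) / 0.031546 = -0.372240/0.031546 ≈ -11.8.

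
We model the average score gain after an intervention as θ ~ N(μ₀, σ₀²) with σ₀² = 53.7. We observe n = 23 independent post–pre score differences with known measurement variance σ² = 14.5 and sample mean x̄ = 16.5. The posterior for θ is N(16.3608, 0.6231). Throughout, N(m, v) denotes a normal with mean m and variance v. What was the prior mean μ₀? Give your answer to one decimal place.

With known observation variance, the Normal–Normal posterior has precision τ_n = τ₀ + n/σ² and mean μ_n = (τ₀μ₀ + (n/σ²)x̄)/τ_n.
Here τ₀ = 1/53.7 = 0.018622 and τ_data = 23/14.5 = 1.586207, so τ_n = 1.604829.
Rearranging for μ₀: μ₀ = (μ_n·τ_n − τ_data·x̄)/τ₀ = (16.3608·1.604829 − 1.586207·16.5) / 0.018622 = 0.083871/0.018622 ≈ 4.5.

μ₀ = 4.5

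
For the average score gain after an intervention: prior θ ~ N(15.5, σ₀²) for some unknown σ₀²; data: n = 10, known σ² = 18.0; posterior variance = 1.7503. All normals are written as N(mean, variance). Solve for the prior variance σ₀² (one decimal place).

σ₀² = 63.4

Posterior precision equals prior precision plus data precision: 1/σ_n² = 1/σ₀² + n/σ².
So 1/σ₀² = 1/1.7503 − 10/18.0 = 0.571331 − 0.555556 = 0.015775.
Hence σ₀² = 1/0.015775 ≈ 63.4.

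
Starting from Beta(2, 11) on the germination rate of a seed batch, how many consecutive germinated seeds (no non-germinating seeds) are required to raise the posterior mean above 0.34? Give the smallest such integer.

k = 4

After k germinated seeds and 0 non-germinating seeds the posterior is Beta(2+k, 11), with mean (2+k)/(2+11+k).
Set (2+k)/(13+k) > 0.34 and solve: k > (0.34·13 − 2)/(1 − 0.34) = 3.667.
The smallest integer exceeding 3.667 is 4, and checking k=4: (6)/(17) = 0.3529 > 0.34.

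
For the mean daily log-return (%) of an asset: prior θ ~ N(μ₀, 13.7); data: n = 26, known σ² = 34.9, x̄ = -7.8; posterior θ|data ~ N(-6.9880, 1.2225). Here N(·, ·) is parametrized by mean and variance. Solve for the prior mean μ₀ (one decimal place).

With known observation variance, the Normal–Normal posterior has precision τ_n = τ₀ + n/σ² and mean μ_n = (τ₀μ₀ + (n/σ²)x̄)/τ_n.
Here τ₀ = 1/13.7 = 0.072993 and τ_data = 26/34.9 = 0.744986, so τ_n = 0.817979.
Rearranging for μ₀: μ₀ = (μ_n·τ_n − τ_data·x̄)/τ₀ = (-6.9880·0.817979 − 0.744986·-7.8) / 0.072993 = 0.094854/0.072993 ≈ 1.3.

μ₀ = 1.3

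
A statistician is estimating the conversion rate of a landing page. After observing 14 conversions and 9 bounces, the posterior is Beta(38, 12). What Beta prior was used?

A Beta(a, b) prior with s successes and f failures in binomial data gives a Beta(a+s, b+f) posterior.
So a = 38 − 14 = 24 and b = 12 − 9 = 3.

Beta(24, 3)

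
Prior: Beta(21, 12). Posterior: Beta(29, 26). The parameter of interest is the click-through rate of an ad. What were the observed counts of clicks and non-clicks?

8 clicks and 14 non-clicks

Under Beta–binomial conjugacy the posterior parameters are (α+s, β+f).
So s = 29 − 21 = 8 and f = 26 − 12 = 14.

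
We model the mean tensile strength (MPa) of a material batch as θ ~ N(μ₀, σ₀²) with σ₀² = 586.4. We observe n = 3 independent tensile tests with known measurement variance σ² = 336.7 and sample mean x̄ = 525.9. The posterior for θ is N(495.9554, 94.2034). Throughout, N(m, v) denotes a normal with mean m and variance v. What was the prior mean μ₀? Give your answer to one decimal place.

μ₀ = 339.5

With known observation variance, the Normal–Normal posterior has precision τ_n = τ₀ + n/σ² and mean μ_n = (τ₀μ₀ + (n/σ²)x̄)/τ_n.
Here τ₀ = 1/586.4 = 0.001705 and τ_data = 3/336.7 = 0.008910, so τ_n = 0.010615.
Rearranging for μ₀: μ₀ = (μ_n·τ_n − τ_data·x̄)/τ₀ = (495.9554·0.010615 − 0.008910·525.9) / 0.001705 = 0.578798/0.001705 ≈ 339.5.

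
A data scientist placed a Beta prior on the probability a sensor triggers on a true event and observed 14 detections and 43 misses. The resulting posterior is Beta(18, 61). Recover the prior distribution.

Beta(4, 18)

A Beta(α, β) prior with s successes and f failures in binomial data gives a Beta(α+s, β+f) posterior.
So α = 18 − 14 = 4 and β = 61 − 43 = 18.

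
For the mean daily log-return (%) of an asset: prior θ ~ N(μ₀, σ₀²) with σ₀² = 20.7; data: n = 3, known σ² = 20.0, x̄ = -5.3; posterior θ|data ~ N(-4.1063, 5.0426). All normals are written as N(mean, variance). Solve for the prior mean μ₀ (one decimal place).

With known observation variance, the Normal–Normal posterior has precision τ_n = τ₀ + n/σ² and mean μ_n = (τ₀μ₀ + (n/σ²)x̄)/τ_n.
Here τ₀ = 1/20.7 = 0.048309 and τ_data = 3/20.0 = 0.150000, so τ_n = 0.198309.
Rearranging for μ₀: μ₀ = (μ_n·τ_n − τ_data·x̄)/τ₀ = (-4.1063·0.198309 − 0.150000·-5.3) / 0.048309 = -0.019316/0.048309 ≈ -0.4.

μ₀ = -0.4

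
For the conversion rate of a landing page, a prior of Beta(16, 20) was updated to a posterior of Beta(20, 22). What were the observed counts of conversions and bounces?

4 conversions and 2 bounces

Under Beta–binomial conjugacy the posterior parameters are (a+s, b+f).
So s = 20 − 16 = 4 and f = 22 − 20 = 2.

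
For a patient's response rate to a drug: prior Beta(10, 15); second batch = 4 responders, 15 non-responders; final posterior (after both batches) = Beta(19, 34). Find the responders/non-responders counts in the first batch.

Sequential conjugate updates are equivalent to a single update on the pooled data, so total successes = posterior α − prior α and total failures = posterior β − prior β.
Total across both batches: 19−10=9 responders, 34−15=19 non-responders.
Subtract the second batch: 9−4=5 responders and 19−15=4 non-responders.

5 responders and 4 non-responders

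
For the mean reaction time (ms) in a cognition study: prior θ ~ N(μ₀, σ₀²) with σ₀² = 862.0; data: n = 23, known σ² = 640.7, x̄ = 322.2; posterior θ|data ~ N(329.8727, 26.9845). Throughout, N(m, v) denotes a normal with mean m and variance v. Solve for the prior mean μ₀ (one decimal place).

The posterior mean is a precision-weighted average: μ_n = (τ₀μ₀ + τ_data·x̄)/(τ₀+τ_data), with τ₀=1/σ₀² and τ_data=n/σ².
Here τ₀ = 1/862.0 = 0.001160 and τ_data = 23/640.7 = 0.035898, so τ_n = 0.037058.
Rearranging for μ₀: μ₀ = (μ_n·τ_n − τ_data·x̄)/τ₀ = (329.8727·0.037058 − 0.035898·322.2) / 0.001160 = 0.658087/0.001160 ≈ 567.3.

μ₀ = 567.3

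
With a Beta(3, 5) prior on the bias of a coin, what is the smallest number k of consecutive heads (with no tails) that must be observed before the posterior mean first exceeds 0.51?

k = 3

After k heads and 0 tails the posterior is Beta(3+k, 5), with mean (3+k)/(3+5+k).
Set (3+k)/(8+k) > 0.51 and solve: k > (0.51·8 − 3)/(1 − 0.51) = 2.204.
The smallest integer exceeding 2.204 is 3.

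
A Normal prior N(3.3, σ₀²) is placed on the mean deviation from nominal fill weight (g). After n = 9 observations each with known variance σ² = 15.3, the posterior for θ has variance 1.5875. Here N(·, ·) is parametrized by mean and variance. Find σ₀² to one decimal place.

Posterior precision equals prior precision plus data precision: 1/σ_n² = 1/σ₀² + n/σ².
So 1/σ₀² = 1/1.5875 − 9/15.3 = 0.629921 − 0.588235 = 0.041686.
Hence σ₀² = 1/0.041686 ≈ 24.0.

σ₀² = 24.0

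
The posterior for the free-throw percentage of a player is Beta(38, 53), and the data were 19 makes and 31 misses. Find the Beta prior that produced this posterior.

Under Beta–binomial conjugacy the posterior parameters are (a+s, b+f).
Subtract the data counts: 38−19=19, 53−31=22.

Beta(19, 22)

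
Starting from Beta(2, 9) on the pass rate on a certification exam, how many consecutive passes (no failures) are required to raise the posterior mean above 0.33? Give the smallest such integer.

k = 3

After k passes and 0 failures the posterior is Beta(2+k, 9), with mean (2+k)/(2+9+k).
Set (2+k)/(11+k) > 0.33 and solve: k > (0.33·11 − 2)/(1 − 0.33) = 2.433.
The smallest integer exceeding 2.433 is 3.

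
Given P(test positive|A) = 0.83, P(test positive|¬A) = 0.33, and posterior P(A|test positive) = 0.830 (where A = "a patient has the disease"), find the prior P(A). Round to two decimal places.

In odds form, posterior odds = prior odds × likelihood ratio, so prior odds = posterior odds ÷ LR.
Posterior odds = 0.830/(1−0.830) = 4.8824. LR = 0.83/0.33 = 2.5152.
Prior odds = 4.8824/2.5152 = 1.9412, so P(A) = 1.9412/(1+1.9412) ≈ 0.66.

P(A) = 0.66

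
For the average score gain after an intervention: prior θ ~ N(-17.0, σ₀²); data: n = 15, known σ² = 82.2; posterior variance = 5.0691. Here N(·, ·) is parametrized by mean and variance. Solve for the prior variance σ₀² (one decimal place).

σ₀² = 67.6

For the Normal–Normal model with known σ², precisions add: τ_n = τ₀ + n/σ².
So 1/σ₀² = 1/5.0691 − 15/82.2 = 0.197274 − 0.182482 = 0.014792.
Hence σ₀² = 1/0.014792 ≈ 67.6.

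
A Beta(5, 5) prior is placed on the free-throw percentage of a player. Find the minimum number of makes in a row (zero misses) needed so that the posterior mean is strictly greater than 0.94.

After k makes and 0 misses the posterior is Beta(5+k, 5), with mean (5+k)/(5+5+k).
Set (5+k)/(10+k) > 0.94 and solve: k > (0.94·10 − 5)/(1 − 0.94) = 73.333.
The smallest integer exceeding 73.333 is 74.

k = 74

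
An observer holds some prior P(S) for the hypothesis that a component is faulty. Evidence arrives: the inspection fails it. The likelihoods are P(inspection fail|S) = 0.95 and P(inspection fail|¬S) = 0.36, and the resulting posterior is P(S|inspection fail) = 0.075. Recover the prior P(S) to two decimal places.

P(S) = 0.03

In odds form, posterior odds = prior odds × likelihood ratio, so prior odds = posterior odds ÷ LR.
Posterior odds = 0.075/(1−0.075) = 0.0811. LR = 0.95/0.36 = 2.6389.
Prior odds = 0.0811/2.6389 = 0.0307, so P(S) = 0.0307/(1+0.0307) ≈ 0.03.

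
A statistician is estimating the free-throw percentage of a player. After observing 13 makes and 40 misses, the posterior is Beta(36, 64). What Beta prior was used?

Beta(23, 24)

Beta is conjugate to the binomial likelihood: posterior = Beta(a+s, b+f).
So a = 36 − 13 = 23 and b = 64 − 40 = 24.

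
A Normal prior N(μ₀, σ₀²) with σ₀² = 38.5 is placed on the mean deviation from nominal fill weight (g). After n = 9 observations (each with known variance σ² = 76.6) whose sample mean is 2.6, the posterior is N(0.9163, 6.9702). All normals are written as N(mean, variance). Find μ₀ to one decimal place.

μ₀ = -6.7

With known observation variance, the Normal–Normal posterior has precision τ_n = τ₀ + n/σ² and mean μ_n = (τ₀μ₀ + (n/σ²)x̄)/τ_n.
Here τ₀ = 1/38.5 = 0.025974 and τ_data = 9/76.6 = 0.117493, so τ_n = 0.143467.
Rearranging for μ₀: μ₀ = (μ_n·τ_n − τ_data·x̄)/τ₀ = (0.9163·0.143467 − 0.117493·2.6) / 0.025974 = -0.174023/0.025974 ≈ -6.7.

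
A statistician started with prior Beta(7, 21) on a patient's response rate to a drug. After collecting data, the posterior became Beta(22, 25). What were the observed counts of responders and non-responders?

Under Beta–binomial conjugacy the posterior parameters are (a+s, b+f).
So s = 22 − 7 = 15 and f = 25 − 21 = 4.

15 responders and 4 non-responders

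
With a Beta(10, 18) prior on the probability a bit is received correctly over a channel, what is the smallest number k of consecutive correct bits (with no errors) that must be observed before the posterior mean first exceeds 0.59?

After k correct bits and 0 errors the posterior is Beta(10+k, 18), with mean (10+k)/(10+18+k).
Set (10+k)/(28+k) > 0.59 and solve: k > (0.59·28 − 10)/(1 − 0.59) = 15.902.
The smallest integer exceeding 15.902 is 16, and checking k=16: (26)/(44) = 0.5909 > 0.59.

k = 16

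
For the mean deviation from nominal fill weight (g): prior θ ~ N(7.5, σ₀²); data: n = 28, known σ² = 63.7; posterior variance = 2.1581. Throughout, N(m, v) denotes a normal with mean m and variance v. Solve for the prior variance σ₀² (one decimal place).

σ₀² = 42.0

Posterior precision equals prior precision plus data precision: 1/σ_n² = 1/σ₀² + n/σ².
So 1/σ₀² = 1/2.1581 − 28/63.7 = 0.463371 − 0.439560 = 0.023811.
Hence σ₀² = 1/0.023811 ≈ 42.0.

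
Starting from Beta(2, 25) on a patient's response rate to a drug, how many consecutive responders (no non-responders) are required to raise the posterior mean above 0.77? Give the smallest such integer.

k = 82

After k responders and 0 non-responders the posterior is Beta(2+k, 25), with mean (2+k)/(2+25+k).
Set (2+k)/(27+k) > 0.77 and solve: k > (0.77·27 − 2)/(1 − 0.77) = 81.696.
The smallest integer exceeding 81.696 is 82.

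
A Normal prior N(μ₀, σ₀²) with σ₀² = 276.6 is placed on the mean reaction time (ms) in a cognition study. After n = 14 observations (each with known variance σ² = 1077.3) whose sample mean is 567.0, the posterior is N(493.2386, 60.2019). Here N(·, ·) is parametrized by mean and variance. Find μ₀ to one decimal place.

μ₀ = 228.1

With known observation variance, the Normal–Normal posterior has precision τ_n = τ₀ + n/σ² and mean μ_n = (τ₀μ₀ + (n/σ²)x̄)/τ_n.
Here τ₀ = 1/276.6 = 0.003615 and τ_data = 14/1077.3 = 0.012995, so τ_n = 0.016610.
Rearranging for μ₀: μ₀ = (μ_n·τ_n − τ_data·x̄)/τ₀ = (493.2386·0.016610 − 0.012995·567.0) / 0.003615 = 0.824528/0.003615 ≈ 228.1.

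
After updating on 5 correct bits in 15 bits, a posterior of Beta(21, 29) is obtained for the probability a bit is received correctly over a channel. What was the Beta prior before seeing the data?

Beta(16, 19)

A Beta(α, β) prior with s successes and f failures in binomial data gives a Beta(α+s, β+f) posterior.
So α = 21 − 5 = 16 and β = 29 − 10 = 19.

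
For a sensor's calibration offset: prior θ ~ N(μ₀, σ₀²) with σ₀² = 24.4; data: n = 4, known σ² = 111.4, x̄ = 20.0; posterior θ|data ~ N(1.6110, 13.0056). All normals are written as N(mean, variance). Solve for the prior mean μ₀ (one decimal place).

μ₀ = -14.5

With known observation variance, the Normal–Normal posterior has precision τ_n = τ₀ + n/σ² and mean μ_n = (τ₀μ₀ + (n/σ²)x̄)/τ_n.
Here τ₀ = 1/24.4 = 0.040984 and τ_data = 4/111.4 = 0.035907, so τ_n = 0.076891.
Rearranging for μ₀: μ₀ = (μ_n·τ_n − τ_data·x̄)/τ₀ = (1.6110·0.076891 − 0.035907·20.0) / 0.040984 = -0.594269/0.040984 ≈ -14.5.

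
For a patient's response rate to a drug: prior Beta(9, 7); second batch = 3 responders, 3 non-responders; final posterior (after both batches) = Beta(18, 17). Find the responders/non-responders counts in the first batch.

6 responders and 7 non-responders

Sequential conjugate updates are equivalent to a single update on the pooled data, so total successes = posterior α − prior α and total failures = posterior β − prior β.
Total across both batches: 18−9=9 responders, 17−7=10 non-responders.
Subtract the second batch: 9−3=6 responders and 10−3=7 non-responders.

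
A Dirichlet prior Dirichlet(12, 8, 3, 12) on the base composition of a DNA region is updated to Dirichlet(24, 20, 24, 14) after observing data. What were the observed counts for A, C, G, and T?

For a Dirichlet(α) prior with multinomial counts c, the posterior is Dirichlet(α + c) componentwise.
Counts are posterior − prior componentwise: 24−12=12, 20−8=12, 24−3=21, 14−12=2.

counts (12, 12, 21, 2)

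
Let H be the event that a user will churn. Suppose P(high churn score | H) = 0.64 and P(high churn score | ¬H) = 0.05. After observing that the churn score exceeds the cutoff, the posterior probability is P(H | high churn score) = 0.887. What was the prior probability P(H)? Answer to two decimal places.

Bayes' rule in odds form gives O(H|E) = O(H)·[P(E|H)/P(E|¬H)], hence O(H) = O(H|E)/LR.
Posterior odds = 0.887/(1−0.887) = 7.8496. LR = 0.64/0.05 = 12.8000.
Prior odds = 7.8496/12.8000 = 0.6132, so P(H) = 0.6132/(1+0.6132) ≈ 0.38.

P(H) = 0.38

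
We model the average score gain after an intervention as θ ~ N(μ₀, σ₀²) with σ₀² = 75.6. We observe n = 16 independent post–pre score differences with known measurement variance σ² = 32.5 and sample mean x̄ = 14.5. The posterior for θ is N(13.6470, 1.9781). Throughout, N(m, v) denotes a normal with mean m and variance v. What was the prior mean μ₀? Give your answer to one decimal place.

μ₀ = -18.1

With known observation variance, the Normal–Normal posterior has precision τ_n = τ₀ + n/σ² and mean μ_n = (τ₀μ₀ + (n/σ²)x̄)/τ_n.
Here τ₀ = 1/75.6 = 0.013228 and τ_data = 16/32.5 = 0.492308, so τ_n = 0.505536.
Rearranging for μ₀: μ₀ = (μ_n·τ_n − τ_data·x̄)/τ₀ = (13.6470·0.505536 − 0.492308·14.5) / 0.013228 = -0.239416/0.013228 ≈ -18.1.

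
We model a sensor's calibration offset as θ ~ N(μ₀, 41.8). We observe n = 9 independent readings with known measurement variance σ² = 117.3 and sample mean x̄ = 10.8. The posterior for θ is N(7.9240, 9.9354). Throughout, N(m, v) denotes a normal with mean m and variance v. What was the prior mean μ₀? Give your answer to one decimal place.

μ₀ = -1.3

The posterior mean is a precision-weighted average: μ_n = (τ₀μ₀ + τ_data·x̄)/(τ₀+τ_data), with τ₀=1/σ₀² and τ_data=n/σ².
Here τ₀ = 1/41.8 = 0.023923 and τ_data = 9/117.3 = 0.076726, so τ_n = 0.100649.
Rearranging for μ₀: μ₀ = (μ_n·τ_n − τ_data·x̄)/τ₀ = (7.9240·0.100649 − 0.076726·10.8) / 0.023923 = -0.031098/0.023923 ≈ -1.3.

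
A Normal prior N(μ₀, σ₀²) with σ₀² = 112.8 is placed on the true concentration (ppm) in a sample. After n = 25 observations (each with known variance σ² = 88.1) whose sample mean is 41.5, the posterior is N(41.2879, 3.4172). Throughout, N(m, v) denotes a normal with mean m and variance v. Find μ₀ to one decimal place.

μ₀ = 34.5

The posterior mean is a precision-weighted average: μ_n = (τ₀μ₀ + τ_data·x̄)/(τ₀+τ_data), with τ₀=1/σ₀² and τ_data=n/σ².
Here τ₀ = 1/112.8 = 0.008865 and τ_data = 25/88.1 = 0.283768, so τ_n = 0.292633.
Rearranging for μ₀: μ₀ = (μ_n·τ_n − τ_data·x̄)/τ₀ = (41.2879·0.292633 − 0.283768·41.5) / 0.008865 = 0.305830/0.008865 ≈ 34.5.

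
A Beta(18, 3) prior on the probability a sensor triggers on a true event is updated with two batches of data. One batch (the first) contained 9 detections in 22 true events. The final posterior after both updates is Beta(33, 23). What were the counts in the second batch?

Because Beta–binomial updating is additive in the counts, the combined data contributed (α_post−α_prior, β_post−β_prior) successes and failures.
Total across both batches: 33−18=15 detections, 23−3=20 misses.
Subtract the first batch: 15−9=6 detections and 20−13=7 misses.

6 detections and 7 misses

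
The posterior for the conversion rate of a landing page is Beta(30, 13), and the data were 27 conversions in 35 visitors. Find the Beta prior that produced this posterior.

Beta is conjugate to the binomial likelihood: posterior = Beta(α+s, β+f).
Subtract the data counts: 30−27=3, 13−8=5.

Beta(3, 5)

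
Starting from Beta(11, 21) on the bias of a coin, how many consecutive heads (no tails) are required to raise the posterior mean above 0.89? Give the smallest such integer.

After k heads and 0 tails the posterior is Beta(11+k, 21), with mean (11+k)/(11+21+k).
Set (11+k)/(32+k) > 0.89 and solve: k > (0.89·32 − 11)/(1 − 0.89) = 158.909.
The smallest integer exceeding 158.909 is 159, and checking k=159: (170)/(191) = 0.8901 > 0.89.

k = 159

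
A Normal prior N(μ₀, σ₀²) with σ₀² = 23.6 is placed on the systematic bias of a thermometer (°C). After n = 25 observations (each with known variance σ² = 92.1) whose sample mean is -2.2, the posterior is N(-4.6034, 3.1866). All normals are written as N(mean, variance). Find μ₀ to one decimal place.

With known observation variance, the Normal–Normal posterior has precision τ_n = τ₀ + n/σ² and mean μ_n = (τ₀μ₀ + (n/σ²)x̄)/τ_n.
Here τ₀ = 1/23.6 = 0.042373 and τ_data = 25/92.1 = 0.271444, so τ_n = 0.313817.
Rearranging for μ₀: μ₀ = (μ_n·τ_n − τ_data·x̄)/τ₀ = (-4.6034·0.313817 − 0.271444·-2.2) / 0.042373 = -0.847448/0.042373 ≈ -20.0.

μ₀ = -20.0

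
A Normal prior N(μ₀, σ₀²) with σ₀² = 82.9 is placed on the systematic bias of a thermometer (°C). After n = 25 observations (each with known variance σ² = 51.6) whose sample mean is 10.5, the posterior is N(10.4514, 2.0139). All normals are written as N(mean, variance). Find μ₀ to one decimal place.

μ₀ = 8.5

The posterior mean is a precision-weighted average: μ_n = (τ₀μ₀ + τ_data·x̄)/(τ₀+τ_data), with τ₀=1/σ₀² and τ_data=n/σ².
Here τ₀ = 1/82.9 = 0.012063 and τ_data = 25/51.6 = 0.484496, so τ_n = 0.496559.
Rearranging for μ₀: μ₀ = (μ_n·τ_n − τ_data·x̄)/τ₀ = (10.4514·0.496559 − 0.484496·10.5) / 0.012063 = 0.102529/0.012063 ≈ 8.5.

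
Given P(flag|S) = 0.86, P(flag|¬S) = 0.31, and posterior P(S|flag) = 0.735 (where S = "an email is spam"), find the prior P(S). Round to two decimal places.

In odds form, posterior odds = prior odds × likelihood ratio, so prior odds = posterior odds ÷ LR.
Posterior odds = 0.735/(1−0.735) = 2.7736. LR = 0.86/0.31 = 2.7742.
Prior odds = 2.7736/2.7742 = 0.9998, so P(S) = 0.9998/(1+0.9998) ≈ 0.50.

P(S) = 0.50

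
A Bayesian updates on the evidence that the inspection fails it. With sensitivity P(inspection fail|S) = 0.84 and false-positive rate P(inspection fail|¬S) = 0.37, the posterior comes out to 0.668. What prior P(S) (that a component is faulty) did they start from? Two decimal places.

Bayes' rule in odds form gives O(S|E) = O(S)·[P(E|S)/P(E|¬S)], hence O(S) = O(S|E)/LR.
Posterior odds = 0.668/(1−0.668) = 2.0120. LR = 0.84/0.37 = 2.2703.
Prior odds = 2.0120/2.2703 = 0.8862, so P(S) = 0.8862/(1+0.8862) ≈ 0.47.

P(S) = 0.47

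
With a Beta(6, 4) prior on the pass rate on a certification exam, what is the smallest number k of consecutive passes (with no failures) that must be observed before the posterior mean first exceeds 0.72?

After k passes and 0 failures the posterior is Beta(6+k, 4), with mean (6+k)/(6+4+k).
Set (6+k)/(10+k) > 0.72 and solve: k > (0.72·10 − 6)/(1 − 0.72) = 4.286.
The smallest integer exceeding 4.286 is 5.

k = 5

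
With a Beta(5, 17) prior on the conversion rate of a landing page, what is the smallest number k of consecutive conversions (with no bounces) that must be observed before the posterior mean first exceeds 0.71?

After k conversions and 0 bounces the posterior is Beta(5+k, 17), with mean (5+k)/(5+17+k).
Set (5+k)/(22+k) > 0.71 and solve: k > (0.71·22 − 5)/(1 − 0.71) = 36.621.
The smallest integer exceeding 36.621 is 37, and checking k=37: (42)/(59) = 0.7119 > 0.71.

k = 37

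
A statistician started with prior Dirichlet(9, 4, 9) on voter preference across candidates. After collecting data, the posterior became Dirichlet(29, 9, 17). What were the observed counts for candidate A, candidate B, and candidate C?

counts (20, 5, 8)

For a Dirichlet(α) prior with multinomial counts c, the posterior is Dirichlet(α + c) componentwise.
Counts are posterior − prior componentwise: 29−9=20, 9−4=5, 17−9=8.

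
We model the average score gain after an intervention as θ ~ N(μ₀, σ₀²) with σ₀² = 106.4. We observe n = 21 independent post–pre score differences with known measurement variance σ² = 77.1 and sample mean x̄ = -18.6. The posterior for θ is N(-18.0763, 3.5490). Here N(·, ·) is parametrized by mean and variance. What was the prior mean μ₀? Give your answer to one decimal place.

μ₀ = -2.9

The posterior mean is a precision-weighted average: μ_n = (τ₀μ₀ + τ_data·x̄)/(τ₀+τ_data), with τ₀=1/σ₀² and τ_data=n/σ².
Here τ₀ = 1/106.4 = 0.009398 and τ_data = 21/77.1 = 0.272374, so τ_n = 0.281772.
Rearranging for μ₀: μ₀ = (μ_n·τ_n − τ_data·x̄)/τ₀ = (-18.0763·0.281772 − 0.272374·-18.6) / 0.009398 = -0.027239/0.009398 ≈ -2.9.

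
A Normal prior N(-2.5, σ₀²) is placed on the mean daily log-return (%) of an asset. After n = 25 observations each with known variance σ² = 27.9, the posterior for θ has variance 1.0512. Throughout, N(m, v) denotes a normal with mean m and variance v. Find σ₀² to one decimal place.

For the Normal–Normal model with known σ², precisions add: τ_n = τ₀ + n/σ².
So 1/σ₀² = 1/1.0512 − 25/27.9 = 0.951294 − 0.896057 = 0.055237.
Hence σ₀² = 1/0.055237 ≈ 18.1.

σ₀² = 18.1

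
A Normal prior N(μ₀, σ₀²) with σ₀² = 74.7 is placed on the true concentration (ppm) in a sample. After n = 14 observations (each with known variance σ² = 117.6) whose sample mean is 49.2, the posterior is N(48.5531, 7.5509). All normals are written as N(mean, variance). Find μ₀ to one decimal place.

The posterior mean is a precision-weighted average: μ_n = (τ₀μ₀ + τ_data·x̄)/(τ₀+τ_data), with τ₀=1/σ₀² and τ_data=n/σ².
Here τ₀ = 1/74.7 = 0.013387 and τ_data = 14/117.6 = 0.119048, so τ_n = 0.132435.
Rearranging for μ₀: μ₀ = (μ_n·τ_n − τ_data·x̄)/τ₀ = (48.5531·0.132435 − 0.119048·49.2) / 0.013387 = 0.572968/0.013387 ≈ 42.8.

μ₀ = 42.8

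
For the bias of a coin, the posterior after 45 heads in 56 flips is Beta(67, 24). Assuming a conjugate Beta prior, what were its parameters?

A Beta(α, β) prior with s successes and f failures in binomial data gives a Beta(α+s, β+f) posterior.
Subtract the data counts: 67−45=22, 24−11=13.

Beta(22, 13)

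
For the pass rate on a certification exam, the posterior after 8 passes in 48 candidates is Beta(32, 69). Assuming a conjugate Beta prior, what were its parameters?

Beta(24, 29)

Under Beta–binomial conjugacy the posterior parameters are (α+s, β+f).
So α = 32 − 8 = 24 and β = 69 − 40 = 29.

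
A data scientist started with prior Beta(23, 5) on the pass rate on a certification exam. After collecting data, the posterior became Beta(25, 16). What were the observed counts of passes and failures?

2 passes and 11 failures

Under Beta–binomial conjugacy the posterior parameters are (a+s, b+f).
Match parameters: s=25−23=2, f=16−5=11.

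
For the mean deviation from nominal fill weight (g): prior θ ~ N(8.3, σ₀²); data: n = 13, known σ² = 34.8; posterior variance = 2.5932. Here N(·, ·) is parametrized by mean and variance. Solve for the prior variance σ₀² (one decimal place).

For the Normal–Normal model with known σ², precisions add: τ_n = τ₀ + n/σ².
So 1/σ₀² = 1/2.5932 − 13/34.8 = 0.385624 − 0.373563 = 0.012061.
Hence σ₀² = 1/0.012061 ≈ 82.9.

σ₀² = 82.9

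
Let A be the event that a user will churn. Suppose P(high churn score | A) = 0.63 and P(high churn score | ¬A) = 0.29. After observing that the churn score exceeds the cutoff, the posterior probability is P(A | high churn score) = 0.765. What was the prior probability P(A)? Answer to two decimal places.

P(A) = 0.60

Bayes' rule in odds form gives O(A|E) = O(A)·[P(E|A)/P(E|¬A)], hence O(A) = O(A|E)/LR.
Posterior odds = 0.765/(1−0.765) = 3.2553. LR = 0.63/0.29 = 2.1724.
Prior odds = 3.2553/2.1724 = 1.4985, so P(A) = 1.4985/(1+1.4985) ≈ 0.60.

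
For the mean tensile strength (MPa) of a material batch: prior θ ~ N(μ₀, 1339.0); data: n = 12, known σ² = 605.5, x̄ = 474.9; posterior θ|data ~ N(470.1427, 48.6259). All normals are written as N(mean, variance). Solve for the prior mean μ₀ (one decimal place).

The posterior mean is a precision-weighted average: μ_n = (τ₀μ₀ + τ_data·x̄)/(τ₀+τ_data), with τ₀=1/σ₀² and τ_data=n/σ².
Here τ₀ = 1/1339.0 = 0.000747 and τ_data = 12/605.5 = 0.019818, so τ_n = 0.020565.
Rearranging for μ₀: μ₀ = (μ_n·τ_n − τ_data·x̄)/τ₀ = (470.1427·0.020565 − 0.019818·474.9) / 0.000747 = 0.256916/0.000747 ≈ 343.9.

μ₀ = 343.9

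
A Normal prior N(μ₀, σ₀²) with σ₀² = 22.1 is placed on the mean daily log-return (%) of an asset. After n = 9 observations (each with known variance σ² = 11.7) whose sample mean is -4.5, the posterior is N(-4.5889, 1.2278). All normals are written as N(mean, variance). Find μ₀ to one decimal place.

μ₀ = -6.1

With known observation variance, the Normal–Normal posterior has precision τ_n = τ₀ + n/σ² and mean μ_n = (τ₀μ₀ + (n/σ²)x̄)/τ_n.
Here τ₀ = 1/22.1 = 0.045249 and τ_data = 9/11.7 = 0.769231, so τ_n = 0.814480.
Rearranging for μ₀: μ₀ = (μ_n·τ_n − τ_data·x̄)/τ₀ = (-4.5889·0.814480 − 0.769231·-4.5) / 0.045249 = -0.276028/0.045249 ≈ -6.1.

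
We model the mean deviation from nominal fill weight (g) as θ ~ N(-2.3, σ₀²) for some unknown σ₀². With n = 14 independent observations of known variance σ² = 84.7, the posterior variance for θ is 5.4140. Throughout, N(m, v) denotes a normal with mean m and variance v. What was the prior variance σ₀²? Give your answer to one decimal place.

σ₀² = 51.5

Posterior precision equals prior precision plus data precision: 1/σ_n² = 1/σ₀² + n/σ².
So 1/σ₀² = 1/5.4140 − 14/84.7 = 0.184706 − 0.165289 = 0.019417.
Hence σ₀² = 1/0.019417 ≈ 51.5.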